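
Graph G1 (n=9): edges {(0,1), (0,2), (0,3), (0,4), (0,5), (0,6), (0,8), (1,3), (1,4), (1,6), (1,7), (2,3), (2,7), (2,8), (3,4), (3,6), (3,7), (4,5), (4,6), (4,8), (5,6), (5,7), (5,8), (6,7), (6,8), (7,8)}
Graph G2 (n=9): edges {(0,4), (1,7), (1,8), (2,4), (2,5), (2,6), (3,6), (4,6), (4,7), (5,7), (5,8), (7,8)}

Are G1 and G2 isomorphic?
No, not isomorphic

The graphs are NOT isomorphic.

Counting triangles (3-cliques): G1 has 29, G2 has 3.
Triangle count is an isomorphism invariant, so differing triangle counts rule out isomorphism.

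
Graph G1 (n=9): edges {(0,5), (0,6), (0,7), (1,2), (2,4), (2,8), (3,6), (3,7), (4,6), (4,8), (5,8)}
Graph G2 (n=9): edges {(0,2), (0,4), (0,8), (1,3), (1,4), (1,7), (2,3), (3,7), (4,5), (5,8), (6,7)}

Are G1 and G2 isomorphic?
Yes, isomorphic

The graphs are isomorphic.
One valid mapping φ: V(G1) → V(G2): 0→0, 1→6, 2→7, 3→5, 4→1, 5→2, 6→4, 7→8, 8→3

Verify φ preserves adjacency — for each edge of G1, its image is an edge of G2:
  (0,5) → (φ(0),φ(5)) = (0,2) ∈ E(G2) ✓
  (0,6) → (φ(0),φ(6)) = (0,4) ∈ E(G2) ✓
  (0,7) → (φ(0),φ(7)) = (0,8) ∈ E(G2) ✓
  (1,2) → (φ(1),φ(2)) = (6,7) ∈ E(G2) ✓
  (2,4) → (φ(2),φ(4)) = (1,7) ∈ E(G2) ✓
  (2,8) → (φ(2),φ(8)) = (3,7) ∈ E(G2) ✓
  (3,6) → (φ(3),φ(6)) = (4,5) ∈ E(G2) ✓
  (3,7) → (φ(3),φ(7)) = (5,8) ∈ E(G2) ✓
  (4,6) → (φ(4),φ(6)) = (1,4) ∈ E(G2) ✓
  (4,8) → (φ(4),φ(8)) = (1,3) ∈ E(G2) ✓
  (5,8) → (φ(5),φ(8)) = (2,3) ∈ E(G2) ✓
All 11 edges of G1 map to edges of G2, and |E(G1)| = |E(G2)| = 11, so φ is a bijection on edges as well as vertices. Hence G1 ≅ G2.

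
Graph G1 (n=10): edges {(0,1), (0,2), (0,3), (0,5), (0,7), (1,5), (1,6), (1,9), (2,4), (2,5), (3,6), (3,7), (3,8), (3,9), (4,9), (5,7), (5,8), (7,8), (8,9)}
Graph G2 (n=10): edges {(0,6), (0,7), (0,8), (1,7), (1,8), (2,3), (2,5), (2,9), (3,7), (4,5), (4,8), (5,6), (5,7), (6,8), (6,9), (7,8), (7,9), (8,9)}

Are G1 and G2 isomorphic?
No, not isomorphic

The graphs are NOT isomorphic.

Counting triangles (3-cliques): G1 has 7, G2 has 5.
Triangle count is an isomorphism invariant, so differing triangle counts rule out isomorphism.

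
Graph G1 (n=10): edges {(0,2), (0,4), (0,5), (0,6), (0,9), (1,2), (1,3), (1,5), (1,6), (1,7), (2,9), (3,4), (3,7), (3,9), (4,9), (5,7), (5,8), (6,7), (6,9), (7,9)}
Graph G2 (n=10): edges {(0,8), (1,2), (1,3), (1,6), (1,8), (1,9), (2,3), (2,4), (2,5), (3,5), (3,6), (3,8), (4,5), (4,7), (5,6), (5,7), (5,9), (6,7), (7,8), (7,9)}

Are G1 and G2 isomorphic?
Yes, isomorphic

The graphs are isomorphic.
One valid mapping φ: V(G1) → V(G2): 0→7, 1→1, 2→9, 3→2, 4→4, 5→8, 6→6, 7→3, 8→0, 9→5

Verify φ preserves adjacency — for each edge of G1, its image is an edge of G2:
  (0,2) → (φ(0),φ(2)) = (7,9) ∈ E(G2) ✓
  (0,4) → (φ(0),φ(4)) = (4,7) ∈ E(G2) ✓
  (0,5) → (φ(0),φ(5)) = (7,8) ∈ E(G2) ✓
  (0,6) → (φ(0),φ(6)) = (6,7) ∈ E(G2) ✓
  (0,9) → (φ(0),φ(9)) = (5,7) ∈ E(G2) ✓
  (1,2) → (φ(1),φ(2)) = (1,9) ∈ E(G2) ✓
  (1,3) → (φ(1),φ(3)) = (1,2) ∈ E(G2) ✓
  (1,5) → (φ(1),φ(5)) = (1,8) ∈ E(G2) ✓
  (1,6) → (φ(1),φ(6)) = (1,6) ∈ E(G2) ✓
  (1,7) → (φ(1),φ(7)) = (1,3) ∈ E(G2) ✓
  (2,9) → (φ(2),φ(9)) = (5,9) ∈ E(G2) ✓
  (3,4) → (φ(3),φ(4)) = (2,4) ∈ E(G2) ✓
  (3,7) → (φ(3),φ(7)) = (2,3) ∈ E(G2) ✓
  (3,9) → (φ(3),φ(9)) = (2,5) ∈ E(G2) ✓
  (4,9) → (φ(4),φ(9)) = (4,5) ∈ E(G2) ✓
  (5,7) → (φ(5),φ(7)) = (3,8) ∈ E(G2) ✓
  (5,8) → (φ(5),φ(8)) = (0,8) ∈ E(G2) ✓
  (6,7) → (φ(6),φ(7)) = (3,6) ∈ E(G2) ✓
  (6,9) → (φ(6),φ(9)) = (5,6) ∈ E(G2) ✓
  (7,9) → (φ(7),φ(9)) = (3,5) ∈ E(G2) ✓
All 20 edges of G1 map to edges of G2, and |E(G1)| = |E(G2)| = 20, so φ is a bijection on edges as well as vertices. Hence G1 ≅ G2.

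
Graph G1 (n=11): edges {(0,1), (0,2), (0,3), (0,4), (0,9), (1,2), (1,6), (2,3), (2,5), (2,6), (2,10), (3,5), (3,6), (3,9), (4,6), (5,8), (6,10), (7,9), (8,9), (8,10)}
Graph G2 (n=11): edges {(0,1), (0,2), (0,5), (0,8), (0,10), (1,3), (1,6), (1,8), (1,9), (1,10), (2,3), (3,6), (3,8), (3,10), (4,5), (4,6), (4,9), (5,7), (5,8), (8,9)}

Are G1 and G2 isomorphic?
Yes, isomorphic

The graphs are isomorphic.
One valid mapping φ: V(G1) → V(G2): 0→0, 1→10, 2→1, 3→8, 4→2, 5→9, 6→3, 7→7, 8→4, 9→5, 10→6

Verify φ preserves adjacency — for each edge of G1, its image is an edge of G2:
  (0,1) → (φ(0),φ(1)) = (0,10) ∈ E(G2) ✓
  (0,2) → (φ(0),φ(2)) = (0,1) ∈ E(G2) ✓
  (0,3) → (φ(0),φ(3)) = (0,8) ∈ E(G2) ✓
  (0,4) → (φ(0),φ(4)) = (0,2) ∈ E(G2) ✓
  (0,9) → (φ(0),φ(9)) = (0,5) ∈ E(G2) ✓
  (1,2) → (φ(1),φ(2)) = (1,10) ∈ E(G2) ✓
  (1,6) → (φ(1),φ(6)) = (3,10) ∈ E(G2) ✓
  (2,3) → (φ(2),φ(3)) = (1,8) ∈ E(G2) ✓
  (2,5) → (φ(2),φ(5)) = (1,9) ∈ E(G2) ✓
  (2,6) → (φ(2),φ(6)) = (1,3) ∈ E(G2) ✓
  (2,10) → (φ(2),φ(10)) = (1,6) ∈ E(G2) ✓
  (3,5) → (φ(3),φ(5)) = (8,9) ∈ E(G2) ✓
  (3,6) → (φ(3),φ(6)) = (3,8) ∈ E(G2) ✓
  (3,9) → (φ(3),φ(9)) = (5,8) ∈ E(G2) ✓
  (4,6) → (φ(4),φ(6)) = (2,3) ∈ E(G2) ✓
  (5,8) → (φ(5),φ(8)) = (4,9) ∈ E(G2) ✓
  (6,10) → (φ(6),φ(10)) = (3,6) ∈ E(G2) ✓
  (7,9) → (φ(7),φ(9)) = (5,7) ∈ E(G2) ✓
  (8,9) → (φ(8),φ(9)) = (4,5) ∈ E(G2) ✓
  (8,10) → (φ(8),φ(10)) = (4,6) ∈ E(G2) ✓
All 20 edges of G1 map to edges of G2, and |E(G1)| = |E(G2)| = 20, so φ is a bijection on edges as well as vertices. Hence G1 ≅ G2.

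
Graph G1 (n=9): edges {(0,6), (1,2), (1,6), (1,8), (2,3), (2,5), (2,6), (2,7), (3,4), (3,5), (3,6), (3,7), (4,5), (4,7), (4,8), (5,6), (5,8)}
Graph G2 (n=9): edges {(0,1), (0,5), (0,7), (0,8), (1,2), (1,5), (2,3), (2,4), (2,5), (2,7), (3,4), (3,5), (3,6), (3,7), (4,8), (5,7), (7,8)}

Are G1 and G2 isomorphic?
Yes, isomorphic

The graphs are isomorphic.
One valid mapping φ: V(G1) → V(G2): 0→6, 1→4, 2→2, 3→5, 4→0, 5→7, 6→3, 7→1, 8→8

Verify φ preserves adjacency — for each edge of G1, its image is an edge of G2:
  (0,6) → (φ(0),φ(6)) = (3,6) ∈ E(G2) ✓
  (1,2) → (φ(1),φ(2)) = (2,4) ∈ E(G2) ✓
  (1,6) → (φ(1),φ(6)) = (3,4) ∈ E(G2) ✓
  (1,8) → (φ(1),φ(8)) = (4,8) ∈ E(G2) ✓
  (2,3) → (φ(2),φ(3)) = (2,5) ∈ E(G2) ✓
  (2,5) → (φ(2),φ(5)) = (2,7) ∈ E(G2) ✓
  (2,6) → (φ(2),φ(6)) = (2,3) ∈ E(G2) ✓
  (2,7) → (φ(2),φ(7)) = (1,2) ∈ E(G2) ✓
  (3,4) → (φ(3),φ(4)) = (0,5) ∈ E(G2) ✓
  (3,5) → (φ(3),φ(5)) = (5,7) ∈ E(G2) ✓
  (3,6) → (φ(3),φ(6)) = (3,5) ∈ E(G2) ✓
  (3,7) → (φ(3),φ(7)) = (1,5) ∈ E(G2) ✓
  (4,5) → (φ(4),φ(5)) = (0,7) ∈ E(G2) ✓
  (4,7) → (φ(4),φ(7)) = (0,1) ∈ E(G2) ✓
  (4,8) → (φ(4),φ(8)) = (0,8) ∈ E(G2) ✓
  (5,6) → (φ(5),φ(6)) = (3,7) ∈ E(G2) ✓
  (5,8) → (φ(5),φ(8)) = (7,8) ∈ E(G2) ✓
All 17 edges of G1 map to edges of G2, and |E(G1)| = |E(G2)| = 17, so φ is a bijection on edges as well as vertices. Hence G1 ≅ G2.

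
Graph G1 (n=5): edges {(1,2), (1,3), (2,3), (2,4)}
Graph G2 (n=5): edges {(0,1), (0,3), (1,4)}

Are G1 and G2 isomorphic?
No, not isomorphic

The graphs are NOT isomorphic.

Degrees in G1: deg(0)=0, deg(1)=2, deg(2)=3, deg(3)=2, deg(4)=1.
Sorted degree sequence of G1: [3, 2, 2, 1, 0].
Degrees in G2: deg(0)=2, deg(1)=2, deg(2)=0, deg(3)=1, deg(4)=1.
Sorted degree sequence of G2: [2, 2, 1, 1, 0].
The (sorted) degree sequence is an isomorphism invariant, so since G1 and G2 have different degree sequences they cannot be isomorphic.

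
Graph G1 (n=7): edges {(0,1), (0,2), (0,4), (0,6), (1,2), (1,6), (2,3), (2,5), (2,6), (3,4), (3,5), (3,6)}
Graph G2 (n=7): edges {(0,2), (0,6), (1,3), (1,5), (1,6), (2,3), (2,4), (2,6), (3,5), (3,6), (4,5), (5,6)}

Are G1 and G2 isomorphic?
Yes, isomorphic

The graphs are isomorphic.
One valid mapping φ: V(G1) → V(G2): 0→5, 1→1, 2→6, 3→2, 4→4, 5→0, 6→3

Verify φ preserves adjacency — for each edge of G1, its image is an edge of G2:
  (0,1) → (φ(0),φ(1)) = (1,5) ∈ E(G2) ✓
  (0,2) → (φ(0),φ(2)) = (5,6) ∈ E(G2) ✓
  (0,4) → (φ(0),φ(4)) = (4,5) ∈ E(G2) ✓
  (0,6) → (φ(0),φ(6)) = (3,5) ∈ E(G2) ✓
  (1,2) → (φ(1),φ(2)) = (1,6) ∈ E(G2) ✓
  (1,6) → (φ(1),φ(6)) = (1,3) ∈ E(G2) ✓
  (2,3) → (φ(2),φ(3)) = (2,6) ∈ E(G2) ✓
  (2,5) → (φ(2),φ(5)) = (0,6) ∈ E(G2) ✓
  (2,6) → (φ(2),φ(6)) = (3,6) ∈ E(G2) ✓
  (3,4) → (φ(3),φ(4)) = (2,4) ∈ E(G2) ✓
  (3,5) → (φ(3),φ(5)) = (0,2) ∈ E(G2) ✓
  (3,6) → (φ(3),φ(6)) = (2,3) ∈ E(G2) ✓
All 12 edges of G1 map to edges of G2, and |E(G1)| = |E(G2)| = 12, so φ is a bijection on edges as well as vertices. Hence G1 ≅ G2.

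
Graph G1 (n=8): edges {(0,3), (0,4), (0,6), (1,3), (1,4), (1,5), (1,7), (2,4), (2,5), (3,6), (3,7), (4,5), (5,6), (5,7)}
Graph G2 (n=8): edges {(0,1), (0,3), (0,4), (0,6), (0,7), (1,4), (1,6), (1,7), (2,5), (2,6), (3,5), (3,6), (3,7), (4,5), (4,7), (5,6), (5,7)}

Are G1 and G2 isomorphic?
No, not isomorphic

The graphs are NOT isomorphic.

Degrees in G1: deg(0)=3, deg(1)=4, deg(2)=2, deg(3)=4, deg(4)=4, deg(5)=5, deg(6)=3, deg(7)=3.
Sorted degree sequence of G1: [5, 4, 4, 4, 3, 3, 3, 2].
Degrees in G2: deg(0)=5, deg(1)=4, deg(2)=2, deg(3)=4, deg(4)=4, deg(5)=5, deg(6)=5, deg(7)=5.
Sorted degree sequence of G2: [5, 5, 5, 5, 4, 4, 4, 2].
The (sorted) degree sequence is an isomorphism invariant, so since G1 and G2 have different degree sequences they cannot be isomorphic.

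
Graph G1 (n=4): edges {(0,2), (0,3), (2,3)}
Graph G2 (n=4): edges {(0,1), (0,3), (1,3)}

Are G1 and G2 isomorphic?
Yes, isomorphic

The graphs are isomorphic.
One valid mapping φ: V(G1) → V(G2): 0→0, 1→2, 2→3, 3→1

Verify φ preserves adjacency — for each edge of G1, its image is an edge of G2:
  (0,2) → (φ(0),φ(2)) = (0,3) ∈ E(G2) ✓
  (0,3) → (φ(0),φ(3)) = (0,1) ∈ E(G2) ✓
  (2,3) → (φ(2),φ(3)) = (1,3) ∈ E(G2) ✓
All 3 edges of G1 map to edges of G2, and |E(G1)| = |E(G2)| = 3, so φ is a bijection on edges as well as vertices. Hence G1 ≅ G2.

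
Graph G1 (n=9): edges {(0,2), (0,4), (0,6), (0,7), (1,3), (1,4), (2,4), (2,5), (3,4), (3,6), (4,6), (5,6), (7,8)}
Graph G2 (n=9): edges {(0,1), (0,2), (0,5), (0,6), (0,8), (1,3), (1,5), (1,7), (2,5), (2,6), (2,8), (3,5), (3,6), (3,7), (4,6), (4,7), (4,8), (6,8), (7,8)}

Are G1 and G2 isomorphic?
No, not isomorphic

The graphs are NOT isomorphic.

Degrees in G1: deg(0)=4, deg(1)=2, deg(2)=3, deg(3)=3, deg(4)=5, deg(5)=2, deg(6)=4, deg(7)=2, deg(8)=1.
Sorted degree sequence of G1: [5, 4, 4, 3, 3, 2, 2, 2, 1].
Degrees in G2: deg(0)=5, deg(1)=4, deg(2)=4, deg(3)=4, deg(4)=3, deg(5)=4, deg(6)=5, deg(7)=4, deg(8)=5.
Sorted degree sequence of G2: [5, 5, 5, 4, 4, 4, 4, 4, 3].
The (sorted) degree sequence is an isomorphism invariant, so since G1 and G2 have different degree sequences they cannot be isomorphic.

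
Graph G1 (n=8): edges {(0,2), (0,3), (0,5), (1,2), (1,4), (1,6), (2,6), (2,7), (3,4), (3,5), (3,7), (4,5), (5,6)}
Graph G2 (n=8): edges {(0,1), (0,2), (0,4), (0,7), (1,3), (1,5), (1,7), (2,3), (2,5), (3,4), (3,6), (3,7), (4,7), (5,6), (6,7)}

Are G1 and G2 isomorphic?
No, not isomorphic

The graphs are NOT isomorphic.

Degrees in G1: deg(0)=3, deg(1)=3, deg(2)=4, deg(3)=4, deg(4)=3, deg(5)=4, deg(6)=3, deg(7)=2.
Sorted degree sequence of G1: [4, 4, 4, 3, 3, 3, 3, 2].
Degrees in G2: deg(0)=4, deg(1)=4, deg(2)=3, deg(3)=5, deg(4)=3, deg(5)=3, deg(6)=3, deg(7)=5.
Sorted degree sequence of G2: [5, 5, 4, 4, 3, 3, 3, 3].
The (sorted) degree sequence is an isomorphism invariant, so since G1 and G2 have different degree sequences they cannot be isomorphic.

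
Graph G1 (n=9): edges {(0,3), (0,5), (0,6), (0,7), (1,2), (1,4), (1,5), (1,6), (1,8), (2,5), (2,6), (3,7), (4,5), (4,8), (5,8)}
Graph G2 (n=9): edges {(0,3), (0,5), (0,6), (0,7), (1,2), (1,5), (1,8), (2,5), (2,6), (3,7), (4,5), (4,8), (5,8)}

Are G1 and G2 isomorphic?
No, not isomorphic

The graphs are NOT isomorphic.

Counting edges: G1 has 15 edge(s); G2 has 13 edge(s).
Edge count is an isomorphism invariant (a bijection on vertices induces a bijection on edges), so differing edge counts rule out isomorphism.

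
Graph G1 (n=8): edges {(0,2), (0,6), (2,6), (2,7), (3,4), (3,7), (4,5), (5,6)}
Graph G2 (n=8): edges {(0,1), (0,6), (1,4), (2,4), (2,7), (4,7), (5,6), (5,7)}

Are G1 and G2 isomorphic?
Yes, isomorphic

The graphs are isomorphic.
One valid mapping φ: V(G1) → V(G2): 0→2, 1→3, 2→7, 3→6, 4→0, 5→1, 6→4, 7→5

Verify φ preserves adjacency — for each edge of G1, its image is an edge of G2:
  (0,2) → (φ(0),φ(2)) = (2,7) ∈ E(G2) ✓
  (0,6) → (φ(0),φ(6)) = (2,4) ∈ E(G2) ✓
  (2,6) → (φ(2),φ(6)) = (4,7) ∈ E(G2) ✓
  (2,7) → (φ(2),φ(7)) = (5,7) ∈ E(G2) ✓
  (3,4) → (φ(3),φ(4)) = (0,6) ∈ E(G2) ✓
  (3,7) → (φ(3),φ(7)) = (5,6) ∈ E(G2) ✓
  (4,5) → (φ(4),φ(5)) = (0,1) ∈ E(G2) ✓
  (5,6) → (φ(5),φ(6)) = (1,4) ∈ E(G2) ✓
All 8 edges of G1 map to edges of G2, and |E(G1)| = |E(G2)| = 8, so φ is a bijection on edges as well as vertices. Hence G1 ≅ G2.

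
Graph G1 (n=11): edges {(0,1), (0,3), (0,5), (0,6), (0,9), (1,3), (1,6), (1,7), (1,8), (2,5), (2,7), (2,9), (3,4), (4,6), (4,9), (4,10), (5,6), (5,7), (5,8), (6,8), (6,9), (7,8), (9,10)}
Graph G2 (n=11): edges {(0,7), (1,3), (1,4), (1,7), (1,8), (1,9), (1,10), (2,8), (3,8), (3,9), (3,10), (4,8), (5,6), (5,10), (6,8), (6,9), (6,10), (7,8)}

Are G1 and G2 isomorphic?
No, not isomorphic

The graphs are NOT isomorphic.

Counting triangles (3-cliques): G1 has 11, G2 has 6.
Triangle count is an isomorphism invariant, so differing triangle counts rule out isomorphism.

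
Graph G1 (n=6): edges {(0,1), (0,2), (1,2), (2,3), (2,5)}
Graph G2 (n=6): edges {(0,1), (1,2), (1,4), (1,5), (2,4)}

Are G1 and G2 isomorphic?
Yes, isomorphic

The graphs are isomorphic.
One valid mapping φ: V(G1) → V(G2): 0→2, 1→4, 2→1, 3→0, 4→3, 5→5

Verify φ preserves adjacency — for each edge of G1, its image is an edge of G2:
  (0,1) → (φ(0),φ(1)) = (2,4) ∈ E(G2) ✓
  (0,2) → (φ(0),φ(2)) = (1,2) ∈ E(G2) ✓
  (1,2) → (φ(1),φ(2)) = (1,4) ∈ E(G2) ✓
  (2,3) → (φ(2),φ(3)) = (0,1) ∈ E(G2) ✓
  (2,5) → (φ(2),φ(5)) = (1,5) ∈ E(G2) ✓
All 5 edges of G1 map to edges of G2, and |E(G1)| = |E(G2)| = 5, so φ is a bijection on edges as well as vertices. Hence G1 ≅ G2.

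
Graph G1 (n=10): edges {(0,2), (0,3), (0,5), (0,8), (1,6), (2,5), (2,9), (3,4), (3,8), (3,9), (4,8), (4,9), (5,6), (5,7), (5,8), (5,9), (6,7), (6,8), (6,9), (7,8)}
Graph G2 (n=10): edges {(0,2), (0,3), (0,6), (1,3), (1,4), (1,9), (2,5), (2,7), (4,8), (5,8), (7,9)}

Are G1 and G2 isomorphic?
No, not isomorphic

The graphs are NOT isomorphic.

Degrees in G1: deg(0)=4, deg(1)=1, deg(2)=3, deg(3)=4, deg(4)=3, deg(5)=6, deg(6)=5, deg(7)=3, deg(8)=6, deg(9)=5.
Sorted degree sequence of G1: [6, 6, 5, 5, 4, 4, 3, 3, 3, 1].
Degrees in G2: deg(0)=3, deg(1)=3, deg(2)=3, deg(3)=2, deg(4)=2, deg(5)=2, deg(6)=1, deg(7)=2, deg(8)=2, deg(9)=2.
Sorted degree sequence of G2: [3, 3, 3, 2, 2, 2, 2, 2, 2, 1].
The (sorted) degree sequence is an isomorphism invariant, so since G1 and G2 have different degree sequences they cannot be isomorphic.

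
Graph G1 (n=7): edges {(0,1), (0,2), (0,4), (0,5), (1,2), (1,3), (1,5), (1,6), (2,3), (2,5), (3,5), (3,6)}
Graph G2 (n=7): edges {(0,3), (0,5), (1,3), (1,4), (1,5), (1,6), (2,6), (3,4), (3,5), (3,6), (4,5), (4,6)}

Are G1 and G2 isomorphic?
Yes, isomorphic

The graphs are isomorphic.
One valid mapping φ: V(G1) → V(G2): 0→6, 1→3, 2→4, 3→5, 4→2, 5→1, 6→0

Verify φ preserves adjacency — for each edge of G1, its image is an edge of G2:
  (0,1) → (φ(0),φ(1)) = (3,6) ∈ E(G2) ✓
  (0,2) → (φ(0),φ(2)) = (4,6) ∈ E(G2) ✓
  (0,4) → (φ(0),φ(4)) = (2,6) ∈ E(G2) ✓
  (0,5) → (φ(0),φ(5)) = (1,6) ∈ E(G2) ✓
  (1,2) → (φ(1),φ(2)) = (3,4) ∈ E(G2) ✓
  (1,3) → (φ(1),φ(3)) = (3,5) ∈ E(G2) ✓
  (1,5) → (φ(1),φ(5)) = (1,3) ∈ E(G2) ✓
  (1,6) → (φ(1),φ(6)) = (0,3) ∈ E(G2) ✓
  (2,3) → (φ(2),φ(3)) = (4,5) ∈ E(G2) ✓
  (2,5) → (φ(2),φ(5)) = (1,4) ∈ E(G2) ✓
  (3,5) → (φ(3),φ(5)) = (1,5) ∈ E(G2) ✓
  (3,6) → (φ(3),φ(6)) = (0,5) ∈ E(G2) ✓
All 12 edges of G1 map to edges of G2, and |E(G1)| = |E(G2)| = 12, so φ is a bijection on edges as well as vertices. Hence G1 ≅ G2.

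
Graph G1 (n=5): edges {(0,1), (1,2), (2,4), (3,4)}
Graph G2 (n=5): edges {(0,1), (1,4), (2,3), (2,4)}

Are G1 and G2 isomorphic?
Yes, isomorphic

The graphs are isomorphic.
One valid mapping φ: V(G1) → V(G2): 0→0, 1→1, 2→4, 3→3, 4→2

Verify φ preserves adjacency — for each edge of G1, its image is an edge of G2:
  (0,1) → (φ(0),φ(1)) = (0,1) ∈ E(G2) ✓
  (1,2) → (φ(1),φ(2)) = (1,4) ∈ E(G2) ✓
  (2,4) → (φ(2),φ(4)) = (2,4) ∈ E(G2) ✓
  (3,4) → (φ(3),φ(4)) = (2,3) ∈ E(G2) ✓
All 4 edges of G1 map to edges of G2, and |E(G1)| = |E(G2)| = 4, so φ is a bijection on edges as well as vertices. Hence G1 ≅ G2.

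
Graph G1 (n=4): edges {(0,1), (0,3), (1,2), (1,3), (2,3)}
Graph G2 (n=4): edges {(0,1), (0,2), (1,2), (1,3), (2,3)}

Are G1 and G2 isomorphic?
Yes, isomorphic

The graphs are isomorphic.
One valid mapping φ: V(G1) → V(G2): 0→3, 1→1, 2→0, 3→2

Verify φ preserves adjacency — for each edge of G1, its image is an edge of G2:
  (0,1) → (φ(0),φ(1)) = (1,3) ∈ E(G2) ✓
  (0,3) → (φ(0),φ(3)) = (2,3) ∈ E(G2) ✓
  (1,2) → (φ(1),φ(2)) = (0,1) ∈ E(G2) ✓
  (1,3) → (φ(1),φ(3)) = (1,2) ∈ E(G2) ✓
  (2,3) → (φ(2),φ(3)) = (0,2) ∈ E(G2) ✓
All 5 edges of G1 map to edges of G2, and |E(G1)| = |E(G2)| = 5, so φ is a bijection on edges as well as vertices. Hence G1 ≅ G2.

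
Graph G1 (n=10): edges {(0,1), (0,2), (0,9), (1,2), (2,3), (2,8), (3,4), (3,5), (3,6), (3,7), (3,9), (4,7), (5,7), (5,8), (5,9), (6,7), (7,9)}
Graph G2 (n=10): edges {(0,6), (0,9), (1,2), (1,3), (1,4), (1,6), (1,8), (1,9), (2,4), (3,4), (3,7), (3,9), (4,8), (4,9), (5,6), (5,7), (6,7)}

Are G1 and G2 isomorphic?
Yes, isomorphic

The graphs are isomorphic.
One valid mapping φ: V(G1) → V(G2): 0→7, 1→5, 2→6, 3→1, 4→2, 5→9, 6→8, 7→4, 8→0, 9→3

Verify φ preserves adjacency — for each edge of G1, its image is an edge of G2:
  (0,1) → (φ(0),φ(1)) = (5,7) ∈ E(G2) ✓
  (0,2) → (φ(0),φ(2)) = (6,7) ∈ E(G2) ✓
  (0,9) → (φ(0),φ(9)) = (3,7) ∈ E(G2) ✓
  (1,2) → (φ(1),φ(2)) = (5,6) ∈ E(G2) ✓
  (2,3) → (φ(2),φ(3)) = (1,6) ∈ E(G2) ✓
  (2,8) → (φ(2),φ(8)) = (0,6) ∈ E(G2) ✓
  (3,4) → (φ(3),φ(4)) = (1,2) ∈ E(G2) ✓
  (3,5) → (φ(3),φ(5)) = (1,9) ∈ E(G2) ✓
  (3,6) → (φ(3),φ(6)) = (1,8) ∈ E(G2) ✓
  (3,7) → (φ(3),φ(7)) = (1,4) ∈ E(G2) ✓
  (3,9) → (φ(3),φ(9)) = (1,3) ∈ E(G2) ✓
  (4,7) → (φ(4),φ(7)) = (2,4) ∈ E(G2) ✓
  (5,7) → (φ(5),φ(7)) = (4,9) ∈ E(G2) ✓
  (5,8) → (φ(5),φ(8)) = (0,9) ∈ E(G2) ✓
  (5,9) → (φ(5),φ(9)) = (3,9) ∈ E(G2) ✓
  (6,7) → (φ(6),φ(7)) = (4,8) ∈ E(G2) ✓
  (7,9) → (φ(7),φ(9)) = (3,4) ∈ E(G2) ✓
All 17 edges of G1 map to edges of G2, and |E(G1)| = |E(G2)| = 17, so φ is a bijection on edges as well as vertices. Hence G1 ≅ G2.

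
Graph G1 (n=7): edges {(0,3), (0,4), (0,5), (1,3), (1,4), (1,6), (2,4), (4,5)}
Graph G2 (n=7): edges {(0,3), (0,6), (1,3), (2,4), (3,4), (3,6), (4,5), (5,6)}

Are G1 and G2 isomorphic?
Yes, isomorphic

The graphs are isomorphic.
One valid mapping φ: V(G1) → V(G2): 0→6, 1→4, 2→1, 3→5, 4→3, 5→0, 6→2

Verify φ preserves adjacency — for each edge of G1, its image is an edge of G2:
  (0,3) → (φ(0),φ(3)) = (5,6) ∈ E(G2) ✓
  (0,4) → (φ(0),φ(4)) = (3,6) ∈ E(G2) ✓
  (0,5) → (φ(0),φ(5)) = (0,6) ∈ E(G2) ✓
  (1,3) → (φ(1),φ(3)) = (4,5) ∈ E(G2) ✓
  (1,4) → (φ(1),φ(4)) = (3,4) ∈ E(G2) ✓
  (1,6) → (φ(1),φ(6)) = (2,4) ∈ E(G2) ✓
  (2,4) → (φ(2),φ(4)) = (1,3) ∈ E(G2) ✓
  (4,5) → (φ(4),φ(5)) = (0,3) ∈ E(G2) ✓
All 8 edges of G1 map to edges of G2, and |E(G1)| = |E(G2)| = 8, so φ is a bijection on edges as well as vertices. Hence G1 ≅ G2.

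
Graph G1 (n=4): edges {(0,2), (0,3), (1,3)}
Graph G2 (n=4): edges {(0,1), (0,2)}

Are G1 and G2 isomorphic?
No, not isomorphic

The graphs are NOT isomorphic.

Degrees in G1: deg(0)=2, deg(1)=1, deg(2)=1, deg(3)=2.
Sorted degree sequence of G1: [2, 2, 1, 1].
Degrees in G2: deg(0)=2, deg(1)=1, deg(2)=1, deg(3)=0.
Sorted degree sequence of G2: [2, 1, 1, 0].
The (sorted) degree sequence is an isomorphism invariant, so since G1 and G2 have different degree sequences they cannot be isomorphic.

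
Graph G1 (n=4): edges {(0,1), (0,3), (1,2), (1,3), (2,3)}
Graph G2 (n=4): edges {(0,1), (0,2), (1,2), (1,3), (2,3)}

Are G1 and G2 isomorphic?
Yes, isomorphic

The graphs are isomorphic.
One valid mapping φ: V(G1) → V(G2): 0→3, 1→1, 2→0, 3→2

Verify φ preserves adjacency — for each edge of G1, its image is an edge of G2:
  (0,1) → (φ(0),φ(1)) = (1,3) ∈ E(G2) ✓
  (0,3) → (φ(0),φ(3)) = (2,3) ∈ E(G2) ✓
  (1,2) → (φ(1),φ(2)) = (0,1) ∈ E(G2) ✓
  (1,3) → (φ(1),φ(3)) = (1,2) ∈ E(G2) ✓
  (2,3) → (φ(2),φ(3)) = (0,2) ∈ E(G2) ✓
All 5 edges of G1 map to edges of G2, and |E(G1)| = |E(G2)| = 5, so φ is a bijection on edges as well as vertices. Hence G1 ≅ G2.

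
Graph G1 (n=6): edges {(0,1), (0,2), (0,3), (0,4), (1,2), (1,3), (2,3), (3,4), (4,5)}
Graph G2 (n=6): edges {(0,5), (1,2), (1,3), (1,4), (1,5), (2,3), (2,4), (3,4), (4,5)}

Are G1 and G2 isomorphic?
Yes, isomorphic

The graphs are isomorphic.
One valid mapping φ: V(G1) → V(G2): 0→4, 1→2, 2→3, 3→1, 4→5, 5→0

Verify φ preserves adjacency — for each edge of G1, its image is an edge of G2:
  (0,1) → (φ(0),φ(1)) = (2,4) ∈ E(G2) ✓
  (0,2) → (φ(0),φ(2)) = (3,4) ∈ E(G2) ✓
  (0,3) → (φ(0),φ(3)) = (1,4) ∈ E(G2) ✓
  (0,4) → (φ(0),φ(4)) = (4,5) ∈ E(G2) ✓
  (1,2) → (φ(1),φ(2)) = (2,3) ∈ E(G2) ✓
  (1,3) → (φ(1),φ(3)) = (1,2) ∈ E(G2) ✓
  (2,3) → (φ(2),φ(3)) = (1,3) ∈ E(G2) ✓
  (3,4) → (φ(3),φ(4)) = (1,5) ∈ E(G2) ✓
  (4,5) → (φ(4),φ(5)) = (0,5) ∈ E(G2) ✓
All 9 edges of G1 map to edges of G2, and |E(G1)| = |E(G2)| = 9, so φ is a bijection on edges as well as vertices. Hence G1 ≅ G2.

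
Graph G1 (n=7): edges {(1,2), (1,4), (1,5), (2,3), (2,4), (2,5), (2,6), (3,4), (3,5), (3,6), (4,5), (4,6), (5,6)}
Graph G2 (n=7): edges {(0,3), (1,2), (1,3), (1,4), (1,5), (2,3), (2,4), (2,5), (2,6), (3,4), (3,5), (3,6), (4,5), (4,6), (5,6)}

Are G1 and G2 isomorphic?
No, not isomorphic

The graphs are NOT isomorphic.

Counting edges: G1 has 13 edge(s); G2 has 15 edge(s).
Edge count is an isomorphism invariant (a bijection on vertices induces a bijection on edges), so differing edge counts rule out isomorphism.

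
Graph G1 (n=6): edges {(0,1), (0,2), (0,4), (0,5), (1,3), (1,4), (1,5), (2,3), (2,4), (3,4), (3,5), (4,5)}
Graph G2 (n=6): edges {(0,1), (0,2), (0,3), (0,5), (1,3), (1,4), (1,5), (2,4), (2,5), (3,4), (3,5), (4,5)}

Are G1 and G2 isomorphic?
Yes, isomorphic

The graphs are isomorphic.
One valid mapping φ: V(G1) → V(G2): 0→4, 1→3, 2→2, 3→0, 4→5, 5→1

Verify φ preserves adjacency — for each edge of G1, its image is an edge of G2:
  (0,1) → (φ(0),φ(1)) = (3,4) ∈ E(G2) ✓
  (0,2) → (φ(0),φ(2)) = (2,4) ∈ E(G2) ✓
  (0,4) → (φ(0),φ(4)) = (4,5) ∈ E(G2) ✓
  (0,5) → (φ(0),φ(5)) = (1,4) ∈ E(G2) ✓
  (1,3) → (φ(1),φ(3)) = (0,3) ∈ E(G2) ✓
  (1,4) → (φ(1),φ(4)) = (3,5) ∈ E(G2) ✓
  (1,5) → (φ(1),φ(5)) = (1,3) ∈ E(G2) ✓
  (2,3) → (φ(2),φ(3)) = (0,2) ∈ E(G2) ✓
  (2,4) → (φ(2),φ(4)) = (2,5) ∈ E(G2) ✓
  (3,4) → (φ(3),φ(4)) = (0,5) ∈ E(G2) ✓
  (3,5) → (φ(3),φ(5)) = (0,1) ∈ E(G2) ✓
  (4,5) → (φ(4),φ(5)) = (1,5) ∈ E(G2) ✓
All 12 edges of G1 map to edges of G2, and |E(G1)| = |E(G2)| = 12, so φ is a bijection on edges as well as vertices. Hence G1 ≅ G2.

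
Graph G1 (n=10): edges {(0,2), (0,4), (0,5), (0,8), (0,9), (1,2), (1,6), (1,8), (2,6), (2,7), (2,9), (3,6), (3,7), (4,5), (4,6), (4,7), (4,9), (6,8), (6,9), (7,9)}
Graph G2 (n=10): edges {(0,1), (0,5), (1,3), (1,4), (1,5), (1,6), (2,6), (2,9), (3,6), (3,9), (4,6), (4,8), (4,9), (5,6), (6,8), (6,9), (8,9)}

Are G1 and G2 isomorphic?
No, not isomorphic

The graphs are NOT isomorphic.

Connected components of G1: 1 component(s) with vertex sets [[0, 1, 2, 3, 4, 5, 6, 7, 8, 9]], sizes [10].
Connected components of G2: 2 component(s) with vertex sets [[7], [0, 1, 2, 3, 4, 5, 6, 8, 9]], sizes [1, 9].
The number of connected components (and the multiset of component sizes) is an isomorphism invariant — an isomorphism maps each component of G1 bijectively onto a component of G2. Since G1 has 1 component(s) and G2 has 2, they cannot be isomorphic.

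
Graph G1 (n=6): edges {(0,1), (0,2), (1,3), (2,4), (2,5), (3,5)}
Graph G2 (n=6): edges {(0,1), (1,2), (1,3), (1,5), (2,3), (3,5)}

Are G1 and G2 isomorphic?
No, not isomorphic

The graphs are NOT isomorphic.

Connected components of G1: 1 component(s) with vertex sets [[0, 1, 2, 3, 4, 5]], sizes [6].
Connected components of G2: 2 component(s) with vertex sets [[4], [0, 1, 2, 3, 5]], sizes [1, 5].
The number of connected components (and the multiset of component sizes) is an isomorphism invariant — an isomorphism maps each component of G1 bijectively onto a component of G2. Since G1 has 1 component(s) and G2 has 2, they cannot be isomorphic.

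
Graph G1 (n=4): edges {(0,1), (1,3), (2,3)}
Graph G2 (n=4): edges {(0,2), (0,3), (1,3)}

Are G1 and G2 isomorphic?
Yes, isomorphic

The graphs are isomorphic.
One valid mapping φ: V(G1) → V(G2): 0→1, 1→3, 2→2, 3→0

Verify φ preserves adjacency — for each edge of G1, its image is an edge of G2:
  (0,1) → (φ(0),φ(1)) = (1,3) ∈ E(G2) ✓
  (1,3) → (φ(1),φ(3)) = (0,3) ∈ E(G2) ✓
  (2,3) → (φ(2),φ(3)) = (0,2) ∈ E(G2) ✓
All 3 edges of G1 map to edges of G2, and |E(G1)| = |E(G2)| = 3, so φ is a bijection on edges as well as vertices. Hence G1 ≅ G2.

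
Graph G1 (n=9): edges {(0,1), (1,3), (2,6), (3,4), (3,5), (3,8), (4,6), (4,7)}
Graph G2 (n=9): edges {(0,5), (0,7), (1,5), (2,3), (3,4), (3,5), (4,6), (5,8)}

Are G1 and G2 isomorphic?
Yes, isomorphic

The graphs are isomorphic.
One valid mapping φ: V(G1) → V(G2): 0→7, 1→0, 2→6, 3→5, 4→3, 5→8, 6→4, 7→2, 8→1

Verify φ preserves adjacency — for each edge of G1, its image is an edge of G2:
  (0,1) → (φ(0),φ(1)) = (0,7) ∈ E(G2) ✓
  (1,3) → (φ(1),φ(3)) = (0,5) ∈ E(G2) ✓
  (2,6) → (φ(2),φ(6)) = (4,6) ∈ E(G2) ✓
  (3,4) → (φ(3),φ(4)) = (3,5) ∈ E(G2) ✓
  (3,5) → (φ(3),φ(5)) = (5,8) ∈ E(G2) ✓
  (3,8) → (φ(3),φ(8)) = (1,5) ∈ E(G2) ✓
  (4,6) → (φ(4),φ(6)) = (3,4) ∈ E(G2) ✓
  (4,7) → (φ(4),φ(7)) = (2,3) ∈ E(G2) ✓
All 8 edges of G1 map to edges of G2, and |E(G1)| = |E(G2)| = 8, so φ is a bijection on edges as well as vertices. Hence G1 ≅ G2.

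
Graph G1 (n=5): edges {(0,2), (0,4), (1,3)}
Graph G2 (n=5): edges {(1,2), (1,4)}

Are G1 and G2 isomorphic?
No, not isomorphic

The graphs are NOT isomorphic.

Connected components of G1: 2 component(s) with vertex sets [[1, 3], [0, 2, 4]], sizes [2, 3].
Connected components of G2: 3 component(s) with vertex sets [[0], [3], [1, 2, 4]], sizes [1, 1, 3].
The number of connected components (and the multiset of component sizes) is an isomorphism invariant — an isomorphism maps each component of G1 bijectively onto a component of G2. Since G1 has 2 component(s) and G2 has 3, they cannot be isomorphic.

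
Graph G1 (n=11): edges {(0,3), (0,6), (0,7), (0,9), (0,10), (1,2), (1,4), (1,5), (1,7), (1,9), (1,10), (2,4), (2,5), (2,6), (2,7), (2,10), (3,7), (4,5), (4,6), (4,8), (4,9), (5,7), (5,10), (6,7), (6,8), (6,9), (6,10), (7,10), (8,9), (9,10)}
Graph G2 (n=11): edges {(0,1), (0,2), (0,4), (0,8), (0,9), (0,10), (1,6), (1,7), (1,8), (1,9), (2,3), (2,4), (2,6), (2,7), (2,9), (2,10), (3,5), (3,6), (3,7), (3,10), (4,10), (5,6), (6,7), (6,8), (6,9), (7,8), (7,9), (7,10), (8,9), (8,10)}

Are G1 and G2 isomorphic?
Yes, isomorphic

The graphs are isomorphic.
One valid mapping φ: V(G1) → V(G2): 0→3, 1→8, 2→9, 3→5, 4→0, 5→1, 6→2, 7→6, 8→4, 9→10, 10→7

Verify φ preserves adjacency — for each edge of G1, its image is an edge of G2:
  (0,3) → (φ(0),φ(3)) = (3,5) ∈ E(G2) ✓
  (0,6) → (φ(0),φ(6)) = (2,3) ∈ E(G2) ✓
  (0,7) → (φ(0),φ(7)) = (3,6) ∈ E(G2) ✓
  (0,9) → (φ(0),φ(9)) = (3,10) ∈ E(G2) ✓
  (0,10) → (φ(0),φ(10)) = (3,7) ∈ E(G2) ✓
  (1,2) → (φ(1),φ(2)) = (8,9) ∈ E(G2) ✓
  (1,4) → (φ(1),φ(4)) = (0,8) ∈ E(G2) ✓
  (1,5) → (φ(1),φ(5)) = (1,8) ∈ E(G2) ✓
  (1,7) → (φ(1),φ(7)) = (6,8) ∈ E(G2) ✓
  (1,9) → (φ(1),φ(9)) = (8,10) ∈ E(G2) ✓
  (1,10) → (φ(1),φ(10)) = (7,8) ∈ E(G2) ✓
  (2,4) → (φ(2),φ(4)) = (0,9) ∈ E(G2) ✓
  (2,5) → (φ(2),φ(5)) = (1,9) ∈ E(G2) ✓
  (2,6) → (φ(2),φ(6)) = (2,9) ∈ E(G2) ✓
  (2,7) → (φ(2),φ(7)) = (6,9) ∈ E(G2) ✓
  (2,10) → (φ(2),φ(10)) = (7,9) ∈ E(G2) ✓
  (3,7) → (φ(3),φ(7)) = (5,6) ∈ E(G2) ✓
  (4,5) → (φ(4),φ(5)) = (0,1) ∈ E(G2) ✓
  (4,6) → (φ(4),φ(6)) = (0,2) ∈ E(G2) ✓
  (4,8) → (φ(4),φ(8)) = (0,4) ∈ E(G2) ✓
  (4,9) → (φ(4),φ(9)) = (0,10) ∈ E(G2) ✓
  (5,7) → (φ(5),φ(7)) = (1,6) ∈ E(G2) ✓
  (5,10) → (φ(5),φ(10)) = (1,7) ∈ E(G2) ✓
  (6,7) → (φ(6),φ(7)) = (2,6) ∈ E(G2) ✓
  (6,8) → (φ(6),φ(8)) = (2,4) ∈ E(G2) ✓
  (6,9) → (φ(6),φ(9)) = (2,10) ∈ E(G2) ✓
  (6,10) → (φ(6),φ(10)) = (2,7) ∈ E(G2) ✓
  (7,10) → (φ(7),φ(10)) = (6,7) ∈ E(G2) ✓
  (8,9) → (φ(8),φ(9)) = (4,10) ∈ E(G2) ✓
  (9,10) → (φ(9),φ(10)) = (7,10) ∈ E(G2) ✓
All 30 edges of G1 map to edges of G2, and |E(G1)| = |E(G2)| = 30, so φ is a bijection on edges as well as vertices. Hence G1 ≅ G2.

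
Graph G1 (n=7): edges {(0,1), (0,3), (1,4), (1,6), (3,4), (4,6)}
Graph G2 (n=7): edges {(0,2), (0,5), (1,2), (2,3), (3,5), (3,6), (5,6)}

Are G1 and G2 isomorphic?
No, not isomorphic

The graphs are NOT isomorphic.

Degrees in G1: deg(0)=2, deg(1)=3, deg(2)=0, deg(3)=2, deg(4)=3, deg(5)=0, deg(6)=2.
Sorted degree sequence of G1: [3, 3, 2, 2, 2, 0, 0].
Degrees in G2: deg(0)=2, deg(1)=1, deg(2)=3, deg(3)=3, deg(4)=0, deg(5)=3, deg(6)=2.
Sorted degree sequence of G2: [3, 3, 3, 2, 2, 1, 0].
The (sorted) degree sequence is an isomorphism invariant, so since G1 and G2 have different degree sequences they cannot be isomorphic.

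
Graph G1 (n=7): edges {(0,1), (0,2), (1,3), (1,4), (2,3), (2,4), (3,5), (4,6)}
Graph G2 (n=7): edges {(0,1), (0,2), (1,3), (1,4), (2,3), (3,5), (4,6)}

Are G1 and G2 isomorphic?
No, not isomorphic

The graphs are NOT isomorphic.

Counting edges: G1 has 8 edge(s); G2 has 7 edge(s).
Edge count is an isomorphism invariant (a bijection on vertices induces a bijection on edges), so differing edge counts rule out isomorphism.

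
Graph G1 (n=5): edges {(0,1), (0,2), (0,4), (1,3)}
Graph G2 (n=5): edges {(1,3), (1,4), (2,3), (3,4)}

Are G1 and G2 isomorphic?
No, not isomorphic

The graphs are NOT isomorphic.

Connected components of G1: 1 component(s) with vertex sets [[0, 1, 2, 3, 4]], sizes [5].
Connected components of G2: 2 component(s) with vertex sets [[0], [1, 2, 3, 4]], sizes [1, 4].
The number of connected components (and the multiset of component sizes) is an isomorphism invariant — an isomorphism maps each component of G1 bijectively onto a component of G2. Since G1 has 1 component(s) and G2 has 2, they cannot be isomorphic.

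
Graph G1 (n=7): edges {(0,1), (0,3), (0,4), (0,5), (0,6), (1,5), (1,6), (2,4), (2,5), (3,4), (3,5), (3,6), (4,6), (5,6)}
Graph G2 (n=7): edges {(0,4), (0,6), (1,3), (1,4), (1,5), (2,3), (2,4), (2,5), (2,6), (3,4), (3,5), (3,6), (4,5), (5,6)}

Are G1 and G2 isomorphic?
Yes, isomorphic

The graphs are isomorphic.
One valid mapping φ: V(G1) → V(G2): 0→5, 1→1, 2→0, 3→2, 4→6, 5→4, 6→3

Verify φ preserves adjacency — for each edge of G1, its image is an edge of G2:
  (0,1) → (φ(0),φ(1)) = (1,5) ∈ E(G2) ✓
  (0,3) → (φ(0),φ(3)) = (2,5) ∈ E(G2) ✓
  (0,4) → (φ(0),φ(4)) = (5,6) ∈ E(G2) ✓
  (0,5) → (φ(0),φ(5)) = (4,5) ∈ E(G2) ✓
  (0,6) → (φ(0),φ(6)) = (3,5) ∈ E(G2) ✓
  (1,5) → (φ(1),φ(5)) = (1,4) ∈ E(G2) ✓
  (1,6) → (φ(1),φ(6)) = (1,3) ∈ E(G2) ✓
  (2,4) → (φ(2),φ(4)) = (0,6) ∈ E(G2) ✓
  (2,5) → (φ(2),φ(5)) = (0,4) ∈ E(G2) ✓
  (3,4) → (φ(3),φ(4)) = (2,6) ∈ E(G2) ✓
  (3,5) → (φ(3),φ(5)) = (2,4) ∈ E(G2) ✓
  (3,6) → (φ(3),φ(6)) = (2,3) ∈ E(G2) ✓
  (4,6) → (φ(4),φ(6)) = (3,6) ∈ E(G2) ✓
  (5,6) → (φ(5),φ(6)) = (3,4) ∈ E(G2) ✓
All 14 edges of G1 map to edges of G2, and |E(G1)| = |E(G2)| = 14, so φ is a bijection on edges as well as vertices. Hence G1 ≅ G2.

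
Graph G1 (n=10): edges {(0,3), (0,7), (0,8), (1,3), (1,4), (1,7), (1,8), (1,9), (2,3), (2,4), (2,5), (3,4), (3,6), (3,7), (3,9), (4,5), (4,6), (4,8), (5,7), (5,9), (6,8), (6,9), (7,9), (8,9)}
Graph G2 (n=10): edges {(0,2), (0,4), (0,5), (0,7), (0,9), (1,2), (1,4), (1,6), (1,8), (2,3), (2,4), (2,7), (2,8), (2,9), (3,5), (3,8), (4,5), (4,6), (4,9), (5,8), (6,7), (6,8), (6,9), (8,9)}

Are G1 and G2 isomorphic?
Yes, isomorphic

The graphs are isomorphic.
One valid mapping φ: V(G1) → V(G2): 0→7, 1→9, 2→3, 3→2, 4→8, 5→5, 6→1, 7→0, 8→6, 9→4

Verify φ preserves adjacency — for each edge of G1, its image is an edge of G2:
  (0,3) → (φ(0),φ(3)) = (2,7) ∈ E(G2) ✓
  (0,7) → (φ(0),φ(7)) = (0,7) ∈ E(G2) ✓
  (0,8) → (φ(0),φ(8)) = (6,7) ∈ E(G2) ✓
  (1,3) → (φ(1),φ(3)) = (2,9) ∈ E(G2) ✓
  (1,4) → (φ(1),φ(4)) = (8,9) ∈ E(G2) ✓
  (1,7) → (φ(1),φ(7)) = (0,9) ∈ E(G2) ✓
  (1,8) → (φ(1),φ(8)) = (6,9) ∈ E(G2) ✓
  (1,9) → (φ(1),φ(9)) = (4,9) ∈ E(G2) ✓
  (2,3) → (φ(2),φ(3)) = (2,3) ∈ E(G2) ✓
  (2,4) → (φ(2),φ(4)) = (3,8) ∈ E(G2) ✓
  (2,5) → (φ(2),φ(5)) = (3,5) ∈ E(G2) ✓
  (3,4) → (φ(3),φ(4)) = (2,8) ∈ E(G2) ✓
  (3,6) → (φ(3),φ(6)) = (1,2) ∈ E(G2) ✓
  (3,7) → (φ(3),φ(7)) = (0,2) ∈ E(G2) ✓
  (3,9) → (φ(3),φ(9)) = (2,4) ∈ E(G2) ✓
  (4,5) → (φ(4),φ(5)) = (5,8) ∈ E(G2) ✓
  (4,6) → (φ(4),φ(6)) = (1,8) ∈ E(G2) ✓
  (4,8) → (φ(4),φ(8)) = (6,8) ∈ E(G2) ✓
  (5,7) → (φ(5),φ(7)) = (0,5) ∈ E(G2) ✓
  (5,9) → (φ(5),φ(9)) = (4,5) ∈ E(G2) ✓
  (6,8) → (φ(6),φ(8)) = (1,6) ∈ E(G2) ✓
  (6,9) → (φ(6),φ(9)) = (1,4) ∈ E(G2) ✓
  (7,9) → (φ(7),φ(9)) = (0,4) ∈ E(G2) ✓
  (8,9) → (φ(8),φ(9)) = (4,6) ∈ E(G2) ✓
All 24 edges of G1 map to edges of G2, and |E(G1)| = |E(G2)| = 24, so φ is a bijection on edges as well as vertices. Hence G1 ≅ G2.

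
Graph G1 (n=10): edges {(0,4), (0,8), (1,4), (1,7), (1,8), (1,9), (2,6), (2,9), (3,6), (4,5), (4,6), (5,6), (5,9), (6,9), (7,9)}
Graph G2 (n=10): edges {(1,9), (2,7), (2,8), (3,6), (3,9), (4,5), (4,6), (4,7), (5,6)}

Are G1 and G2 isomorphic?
No, not isomorphic

The graphs are NOT isomorphic.

Connected components of G1: 1 component(s) with vertex sets [[0, 1, 2, 3, 4, 5, 6, 7, 8, 9]], sizes [10].
Connected components of G2: 2 component(s) with vertex sets [[0], [1, 2, 3, 4, 5, 6, 7, 8, 9]], sizes [1, 9].
The number of connected components (and the multiset of component sizes) is an isomorphism invariant — an isomorphism maps each component of G1 bijectively onto a component of G2. Since G1 has 1 component(s) and G2 has 2, they cannot be isomorphic.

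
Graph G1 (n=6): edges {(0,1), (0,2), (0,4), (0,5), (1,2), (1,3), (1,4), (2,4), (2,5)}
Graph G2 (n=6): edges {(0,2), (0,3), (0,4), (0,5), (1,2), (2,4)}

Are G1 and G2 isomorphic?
No, not isomorphic

The graphs are NOT isomorphic.

Counting triangles (3-cliques): G1 has 5, G2 has 1.
Triangle count is an isomorphism invariant, so differing triangle counts rule out isomorphism.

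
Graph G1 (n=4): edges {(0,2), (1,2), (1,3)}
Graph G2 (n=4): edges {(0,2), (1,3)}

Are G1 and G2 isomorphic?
No, not isomorphic

The graphs are NOT isomorphic.

Connected components of G1: 1 component(s) with vertex sets [[0, 1, 2, 3]], sizes [4].
Connected components of G2: 2 component(s) with vertex sets [[0, 2], [1, 3]], sizes [2, 2].
The number of connected components (and the multiset of component sizes) is an isomorphism invariant — an isomorphism maps each component of G1 bijectively onto a component of G2. Since G1 has 1 component(s) and G2 has 2, they cannot be isomorphic.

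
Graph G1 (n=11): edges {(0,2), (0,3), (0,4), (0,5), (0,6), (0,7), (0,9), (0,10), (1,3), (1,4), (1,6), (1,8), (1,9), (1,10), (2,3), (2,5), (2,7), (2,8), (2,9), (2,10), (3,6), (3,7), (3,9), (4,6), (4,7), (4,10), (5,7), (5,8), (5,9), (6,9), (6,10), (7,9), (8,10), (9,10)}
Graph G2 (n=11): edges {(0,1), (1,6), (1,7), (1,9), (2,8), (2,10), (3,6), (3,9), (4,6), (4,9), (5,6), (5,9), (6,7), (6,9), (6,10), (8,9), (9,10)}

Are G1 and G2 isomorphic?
No, not isomorphic

The graphs are NOT isomorphic.

Counting triangles (3-cliques): G1 has 38, G2 has 6.
Triangle count is an isomorphism invariant, so differing triangle counts rule out isomorphism.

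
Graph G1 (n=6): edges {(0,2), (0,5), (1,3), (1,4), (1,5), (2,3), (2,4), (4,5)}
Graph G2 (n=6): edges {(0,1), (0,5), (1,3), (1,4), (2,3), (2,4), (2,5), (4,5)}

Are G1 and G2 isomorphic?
Yes, isomorphic

The graphs are isomorphic.
One valid mapping φ: V(G1) → V(G2): 0→0, 1→2, 2→1, 3→3, 4→4, 5→5

Verify φ preserves adjacency — for each edge of G1, its image is an edge of G2:
  (0,2) → (φ(0),φ(2)) = (0,1) ∈ E(G2) ✓
  (0,5) → (φ(0),φ(5)) = (0,5) ∈ E(G2) ✓
  (1,3) → (φ(1),φ(3)) = (2,3) ∈ E(G2) ✓
  (1,4) → (φ(1),φ(4)) = (2,4) ∈ E(G2) ✓
  (1,5) → (φ(1),φ(5)) = (2,5) ∈ E(G2) ✓
  (2,3) → (φ(2),φ(3)) = (1,3) ∈ E(G2) ✓
  (2,4) → (φ(2),φ(4)) = (1,4) ∈ E(G2) ✓
  (4,5) → (φ(4),φ(5)) = (4,5) ∈ E(G2) ✓
All 8 edges of G1 map to edges of G2, and |E(G1)| = |E(G2)| = 8, so φ is a bijection on edges as well as vertices. Hence G1 ≅ G2.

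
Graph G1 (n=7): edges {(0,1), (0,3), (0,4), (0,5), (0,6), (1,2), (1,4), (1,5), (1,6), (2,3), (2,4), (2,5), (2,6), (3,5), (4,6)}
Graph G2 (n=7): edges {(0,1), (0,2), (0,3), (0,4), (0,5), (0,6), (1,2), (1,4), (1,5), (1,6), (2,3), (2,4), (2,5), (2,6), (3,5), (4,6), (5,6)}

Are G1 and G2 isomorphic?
No, not isomorphic

The graphs are NOT isomorphic.

Counting edges: G1 has 15 edge(s); G2 has 17 edge(s).
Edge count is an isomorphism invariant (a bijection on vertices induces a bijection on edges), so differing edge counts rule out isomorphism.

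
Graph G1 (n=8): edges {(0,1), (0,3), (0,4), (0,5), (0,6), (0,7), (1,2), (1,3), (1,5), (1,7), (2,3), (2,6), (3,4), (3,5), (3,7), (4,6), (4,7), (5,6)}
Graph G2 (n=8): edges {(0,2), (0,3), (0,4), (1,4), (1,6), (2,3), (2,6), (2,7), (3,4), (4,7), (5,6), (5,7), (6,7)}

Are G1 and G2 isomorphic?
No, not isomorphic

The graphs are NOT isomorphic.

Counting triangles (3-cliques): G1 has 13, G2 has 4.
Triangle count is an isomorphism invariant, so differing triangle counts rule out isomorphism.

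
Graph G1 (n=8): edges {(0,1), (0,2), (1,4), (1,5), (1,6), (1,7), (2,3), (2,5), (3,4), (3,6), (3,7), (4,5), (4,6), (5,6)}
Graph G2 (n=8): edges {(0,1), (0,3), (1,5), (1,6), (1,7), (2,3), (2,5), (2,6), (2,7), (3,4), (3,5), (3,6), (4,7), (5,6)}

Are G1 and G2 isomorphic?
Yes, isomorphic

The graphs are isomorphic.
One valid mapping φ: V(G1) → V(G2): 0→4, 1→3, 2→7, 3→1, 4→6, 5→2, 6→5, 7→0

Verify φ preserves adjacency — for each edge of G1, its image is an edge of G2:
  (0,1) → (φ(0),φ(1)) = (3,4) ∈ E(G2) ✓
  (0,2) → (φ(0),φ(2)) = (4,7) ∈ E(G2) ✓
  (1,4) → (φ(1),φ(4)) = (3,6) ∈ E(G2) ✓
  (1,5) → (φ(1),φ(5)) = (2,3) ∈ E(G2) ✓
  (1,6) → (φ(1),φ(6)) = (3,5) ∈ E(G2) ✓
  (1,7) → (φ(1),φ(7)) = (0,3) ∈ E(G2) ✓
  (2,3) → (φ(2),φ(3)) = (1,7) ∈ E(G2) ✓
  (2,5) → (φ(2),φ(5)) = (2,7) ∈ E(G2) ✓
  (3,4) → (φ(3),φ(4)) = (1,6) ∈ E(G2) ✓
  (3,6) → (φ(3),φ(6)) = (1,5) ∈ E(G2) ✓
  (3,7) → (φ(3),φ(7)) = (0,1) ∈ E(G2) ✓
  (4,5) → (φ(4),φ(5)) = (2,6) ∈ E(G2) ✓
  (4,6) → (φ(4),φ(6)) = (5,6) ∈ E(G2) ✓
  (5,6) → (φ(5),φ(6)) = (2,5) ∈ E(G2) ✓
All 14 edges of G1 map to edges of G2, and |E(G1)| = |E(G2)| = 14, so φ is a bijection on edges as well as vertices. Hence G1 ≅ G2.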